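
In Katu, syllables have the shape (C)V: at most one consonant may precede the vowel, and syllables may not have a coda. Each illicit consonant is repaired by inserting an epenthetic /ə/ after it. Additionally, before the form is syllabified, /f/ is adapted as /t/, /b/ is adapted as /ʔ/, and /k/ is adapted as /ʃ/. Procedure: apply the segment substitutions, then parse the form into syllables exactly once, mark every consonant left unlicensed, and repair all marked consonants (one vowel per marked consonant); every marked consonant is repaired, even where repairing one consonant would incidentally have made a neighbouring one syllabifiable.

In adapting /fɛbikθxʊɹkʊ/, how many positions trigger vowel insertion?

After substitution the input is /tɛʔiʃθxʊɹʃʊ/.
The unsyllabifiable consonants are /ʃ/, /θ/, /ɹ/; each receives one epenthetic vowel.

3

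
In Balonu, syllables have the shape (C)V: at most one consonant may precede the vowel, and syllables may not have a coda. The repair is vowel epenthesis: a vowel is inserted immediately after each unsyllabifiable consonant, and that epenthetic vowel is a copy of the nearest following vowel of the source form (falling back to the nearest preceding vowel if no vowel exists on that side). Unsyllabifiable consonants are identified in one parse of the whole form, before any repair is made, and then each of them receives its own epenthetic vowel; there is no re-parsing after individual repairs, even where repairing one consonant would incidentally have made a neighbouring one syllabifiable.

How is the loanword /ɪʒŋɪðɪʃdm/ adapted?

Syllabifying with onset maximization leaves /ʒ/, /ʃ/, /d/, /m/ stranded (no codas are permitted; onsets are limited to one consonant).
Inserting the epenthetic vowel yields /ʒ/ → /ʒɪ/, /ʃ/ → /ʃɪ/, /d/ → /dɪ/, /m/ → /mɪ/.

ɪʒɪŋɪðɪʃɪdɪmɪ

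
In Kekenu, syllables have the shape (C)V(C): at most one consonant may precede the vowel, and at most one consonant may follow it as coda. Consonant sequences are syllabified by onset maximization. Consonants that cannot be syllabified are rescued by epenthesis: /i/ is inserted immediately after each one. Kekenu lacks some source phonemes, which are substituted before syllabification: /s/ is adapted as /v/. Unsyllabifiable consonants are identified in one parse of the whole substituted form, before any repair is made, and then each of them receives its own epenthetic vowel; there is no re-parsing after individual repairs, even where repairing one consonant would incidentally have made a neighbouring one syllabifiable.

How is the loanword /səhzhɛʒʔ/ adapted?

Substitution: /s/ → /v/, giving /vəhzhɛʒʔ/.
Under (C)V(C), the unsyllabifiable consonants are /z/, /ʔ/ (at most one coda consonant is licensed; onsets are limited to one consonant).
Each unlicensed consonant becomes the onset of a new syllable: /z/ → /zi/, /ʔ/ → /ʔi/.

vəhzihɛʒʔi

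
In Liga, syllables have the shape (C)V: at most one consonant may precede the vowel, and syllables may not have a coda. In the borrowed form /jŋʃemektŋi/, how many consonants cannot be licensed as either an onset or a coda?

4

Under (C)V, the unsyllabifiable consonants are /j/, /ŋ/, /k/, /t/ (no codas are permitted; onsets are limited to one consonant).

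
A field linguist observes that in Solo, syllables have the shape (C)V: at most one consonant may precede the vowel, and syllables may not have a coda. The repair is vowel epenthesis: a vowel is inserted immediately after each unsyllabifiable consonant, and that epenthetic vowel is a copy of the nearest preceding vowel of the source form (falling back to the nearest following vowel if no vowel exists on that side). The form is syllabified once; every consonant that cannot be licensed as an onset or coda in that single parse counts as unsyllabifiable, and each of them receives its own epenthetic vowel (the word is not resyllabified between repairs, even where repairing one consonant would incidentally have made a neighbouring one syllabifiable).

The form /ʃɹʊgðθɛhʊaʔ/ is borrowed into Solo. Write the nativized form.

Under (C)V, the unsyllabifiable consonants are /ʃ/, /g/, /ð/, /ʔ/ (no codas are permitted; onsets are limited to one consonant).
Epenthesis after each stranded consonant: /ʃ/ → /ʃʊ/, /g/ → /gʊ/, /ð/ → /ðʊ/, /ʔ/ → /ʔa/.

ʃʊɹʊgʊðʊθɛhʊaʔa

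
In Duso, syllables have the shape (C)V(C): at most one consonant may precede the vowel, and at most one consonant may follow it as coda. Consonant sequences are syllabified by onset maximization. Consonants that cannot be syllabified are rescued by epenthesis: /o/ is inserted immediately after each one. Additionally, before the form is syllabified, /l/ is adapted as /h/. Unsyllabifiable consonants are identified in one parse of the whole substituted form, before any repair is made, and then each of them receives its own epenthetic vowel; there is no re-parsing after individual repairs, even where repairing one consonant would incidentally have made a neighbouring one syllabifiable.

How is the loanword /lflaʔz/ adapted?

Substitution: /l/ → /h/, giving /hfhaʔz/.
Syllabifying with onset maximization leaves /h/, /f/, /z/ stranded (at most one coda consonant is licensed; onsets are limited to one consonant).
Each unlicensed consonant becomes the onset of a new syllable: /h/ → /ho/, /f/ → /fo/, /z/ → /zo/.

hofohaʔzo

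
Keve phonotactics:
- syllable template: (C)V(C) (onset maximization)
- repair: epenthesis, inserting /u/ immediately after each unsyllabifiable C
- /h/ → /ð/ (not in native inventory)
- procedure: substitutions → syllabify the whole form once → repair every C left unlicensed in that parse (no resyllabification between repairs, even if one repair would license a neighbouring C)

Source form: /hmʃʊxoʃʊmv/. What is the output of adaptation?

ðumuʃʊxoʃʊmvu

Substitution: /h/ → /ð/, giving /ðmʃʊxoʃʊmv/.
The consonants /ð/, /m/, /v/ cannot be parsed into a legal (C)V(C) syllable (at most one coda consonant is licensed; onsets are limited to one consonant).
Each unlicensed consonant becomes the onset of a new syllable: /ð/ → /ðu/, /m/ → /mu/, /v/ → /vu/.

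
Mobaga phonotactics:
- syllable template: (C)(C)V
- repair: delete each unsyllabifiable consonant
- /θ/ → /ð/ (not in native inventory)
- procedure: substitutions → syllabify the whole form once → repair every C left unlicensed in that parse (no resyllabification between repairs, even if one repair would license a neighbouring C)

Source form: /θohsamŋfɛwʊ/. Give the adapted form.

Substitution: /θ/ → /ð/, giving /ðohsamŋfɛwʊ/.
The consonants /m/ cannot be parsed into a legal (C)(C)V syllable (no codas are permitted; onsets may contain at most 2 consonants).
Each unlicensed consonant is deleted: /m/.

ðohsaŋfɛwʊ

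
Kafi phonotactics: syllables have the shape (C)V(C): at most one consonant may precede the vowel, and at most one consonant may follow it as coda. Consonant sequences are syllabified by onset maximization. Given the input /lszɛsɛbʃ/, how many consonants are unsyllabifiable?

3

Under (C)V(C), the unsyllabifiable consonants are /l/, /s/, /ʃ/ (at most one coda consonant is licensed; onsets are limited to one consonant).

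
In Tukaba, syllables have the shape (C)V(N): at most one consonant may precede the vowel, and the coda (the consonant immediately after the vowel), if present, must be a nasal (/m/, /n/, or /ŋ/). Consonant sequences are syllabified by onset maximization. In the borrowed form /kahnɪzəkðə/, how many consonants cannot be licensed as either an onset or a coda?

Syllabifying with onset maximization leaves /h/, /k/ stranded (only a nasal (/m/, /n/, or /ŋ/) is licensed in coda position; onsets are limited to one consonant).

2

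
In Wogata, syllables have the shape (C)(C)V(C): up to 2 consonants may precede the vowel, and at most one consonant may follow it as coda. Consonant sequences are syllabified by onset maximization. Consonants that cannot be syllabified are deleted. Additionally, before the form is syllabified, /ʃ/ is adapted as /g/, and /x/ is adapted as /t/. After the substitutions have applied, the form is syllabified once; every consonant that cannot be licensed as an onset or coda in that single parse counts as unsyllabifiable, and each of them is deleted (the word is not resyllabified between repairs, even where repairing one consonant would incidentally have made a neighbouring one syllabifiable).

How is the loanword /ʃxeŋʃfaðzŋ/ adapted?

gteŋgfað

Substitution: /ʃ/ → /g/, /x/ → /t/, giving /gteŋgfaðzŋ/.
Syllabifying with onset maximization leaves /z/, /ŋ/ stranded (at most one coda consonant is licensed; onsets may contain at most 2 consonants).
Deletion applies to /z/, /ŋ/.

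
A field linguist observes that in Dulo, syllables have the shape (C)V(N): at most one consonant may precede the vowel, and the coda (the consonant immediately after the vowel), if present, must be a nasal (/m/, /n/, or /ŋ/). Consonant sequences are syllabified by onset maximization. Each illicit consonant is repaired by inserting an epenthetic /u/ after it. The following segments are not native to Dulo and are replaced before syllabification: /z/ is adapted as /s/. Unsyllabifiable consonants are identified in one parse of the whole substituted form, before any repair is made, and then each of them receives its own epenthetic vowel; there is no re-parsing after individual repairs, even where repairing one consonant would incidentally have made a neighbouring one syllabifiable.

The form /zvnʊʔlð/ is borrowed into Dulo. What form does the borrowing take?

suvunʊʔuluðu

Substitution: /z/ → /s/, giving /svnʊʔlð/.
Syllabifying with onset maximization leaves /s/, /v/, /ʔ/, /l/, /ð/ stranded (only a nasal (/m/, /n/, or /ŋ/) is licensed in coda position; onsets are limited to one consonant).
Inserting the epenthetic vowel yields /s/ → /su/, /v/ → /vu/, /ʔ/ → /ʔu/, /l/ → /lu/, /ð/ → /ðu/.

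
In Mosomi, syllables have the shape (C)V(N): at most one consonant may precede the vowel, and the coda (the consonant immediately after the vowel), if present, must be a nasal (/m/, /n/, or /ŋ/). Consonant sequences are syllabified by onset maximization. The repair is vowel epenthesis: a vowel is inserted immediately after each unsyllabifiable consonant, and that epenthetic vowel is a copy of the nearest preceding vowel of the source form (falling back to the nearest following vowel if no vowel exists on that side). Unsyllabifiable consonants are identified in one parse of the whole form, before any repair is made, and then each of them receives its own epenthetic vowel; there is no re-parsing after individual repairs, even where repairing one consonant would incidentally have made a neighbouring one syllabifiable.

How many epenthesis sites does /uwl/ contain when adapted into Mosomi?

2

The unsyllabifiable consonants are /w/, /l/; each receives one epenthetic vowel.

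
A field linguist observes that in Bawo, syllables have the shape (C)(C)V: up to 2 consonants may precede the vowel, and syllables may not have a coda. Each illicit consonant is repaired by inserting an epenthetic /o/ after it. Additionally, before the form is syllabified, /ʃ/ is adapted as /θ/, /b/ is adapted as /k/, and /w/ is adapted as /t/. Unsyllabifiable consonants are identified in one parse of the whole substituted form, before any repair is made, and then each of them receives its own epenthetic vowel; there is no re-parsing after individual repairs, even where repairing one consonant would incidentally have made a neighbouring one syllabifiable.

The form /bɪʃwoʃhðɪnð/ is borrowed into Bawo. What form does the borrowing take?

kɪθtoθohðɪnoðo

Substitution: /b/ → /k/, /ʃ/ → /θ/, /w/ → /t/, giving /kɪθtoθhðɪnð/.
The consonants /θ/, /n/, /ð/ cannot be parsed into a legal (C)(C)V syllable (no codas are permitted; onsets may contain at most 2 consonants).
Each unlicensed consonant becomes the onset of a new syllable: /θ/ → /θo/, /n/ → /no/, /ð/ → /ðo/.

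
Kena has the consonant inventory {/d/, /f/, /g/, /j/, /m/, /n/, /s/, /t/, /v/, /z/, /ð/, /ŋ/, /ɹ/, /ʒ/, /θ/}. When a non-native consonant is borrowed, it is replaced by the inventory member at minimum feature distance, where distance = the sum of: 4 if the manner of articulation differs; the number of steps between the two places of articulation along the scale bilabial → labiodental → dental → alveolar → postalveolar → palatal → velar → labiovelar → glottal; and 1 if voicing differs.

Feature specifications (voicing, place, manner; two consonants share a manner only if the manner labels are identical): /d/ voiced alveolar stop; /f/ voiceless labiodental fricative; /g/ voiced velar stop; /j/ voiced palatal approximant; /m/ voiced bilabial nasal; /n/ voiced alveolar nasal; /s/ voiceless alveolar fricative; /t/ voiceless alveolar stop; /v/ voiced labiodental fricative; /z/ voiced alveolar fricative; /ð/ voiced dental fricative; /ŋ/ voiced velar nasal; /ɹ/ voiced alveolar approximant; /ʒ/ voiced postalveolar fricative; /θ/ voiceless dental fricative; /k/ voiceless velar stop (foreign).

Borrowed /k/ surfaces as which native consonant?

/g/ is closest: same manner (stop), place distance 0 (velar→velar), voicing differs (+1); total 1. Next closest is /t/ at distance 3.

g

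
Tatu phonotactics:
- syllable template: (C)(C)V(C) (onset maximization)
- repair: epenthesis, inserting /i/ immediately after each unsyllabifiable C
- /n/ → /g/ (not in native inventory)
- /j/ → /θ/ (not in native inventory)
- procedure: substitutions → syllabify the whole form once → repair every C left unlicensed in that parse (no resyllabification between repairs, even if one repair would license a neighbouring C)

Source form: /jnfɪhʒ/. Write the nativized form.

Substitution: /j/ → /θ/, /n/ → /g/, giving /θgfɪhʒ/.
The consonants /θ/, /ʒ/ cannot be parsed into a legal (C)(C)V(C) syllable (at most one coda consonant is licensed; onsets may contain at most 2 consonants).
Epenthesis after each stranded consonant: /θ/ → /θi/, /ʒ/ → /ʒi/.

θigfɪhʒi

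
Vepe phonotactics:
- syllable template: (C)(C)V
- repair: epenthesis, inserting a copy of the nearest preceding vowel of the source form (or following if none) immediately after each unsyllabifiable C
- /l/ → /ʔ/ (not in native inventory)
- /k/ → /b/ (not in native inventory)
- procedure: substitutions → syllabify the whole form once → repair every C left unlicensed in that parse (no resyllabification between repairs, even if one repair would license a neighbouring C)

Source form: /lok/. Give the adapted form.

Substitution: /l/ → /ʔ/, /k/ → /b/, giving /ʔob/.
Syllabifying with onset maximization leaves /b/ stranded (no codas are permitted; onsets may contain at most 2 consonants).
Epenthesis after each stranded consonant: /b/ → /bo/.

ʔobo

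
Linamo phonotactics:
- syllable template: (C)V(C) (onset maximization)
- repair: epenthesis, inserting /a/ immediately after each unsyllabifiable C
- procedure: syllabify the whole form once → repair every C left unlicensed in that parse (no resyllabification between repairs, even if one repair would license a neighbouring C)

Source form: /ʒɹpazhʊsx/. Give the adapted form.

Syllabifying with onset maximization leaves /ʒ/, /ɹ/, /x/ stranded (at most one coda consonant is licensed; onsets are limited to one consonant).
Epenthesis after each stranded consonant: /ʒ/ → /ʒa/, /ɹ/ → /ɹa/, /x/ → /xa/.

ʒaɹapazhʊsxa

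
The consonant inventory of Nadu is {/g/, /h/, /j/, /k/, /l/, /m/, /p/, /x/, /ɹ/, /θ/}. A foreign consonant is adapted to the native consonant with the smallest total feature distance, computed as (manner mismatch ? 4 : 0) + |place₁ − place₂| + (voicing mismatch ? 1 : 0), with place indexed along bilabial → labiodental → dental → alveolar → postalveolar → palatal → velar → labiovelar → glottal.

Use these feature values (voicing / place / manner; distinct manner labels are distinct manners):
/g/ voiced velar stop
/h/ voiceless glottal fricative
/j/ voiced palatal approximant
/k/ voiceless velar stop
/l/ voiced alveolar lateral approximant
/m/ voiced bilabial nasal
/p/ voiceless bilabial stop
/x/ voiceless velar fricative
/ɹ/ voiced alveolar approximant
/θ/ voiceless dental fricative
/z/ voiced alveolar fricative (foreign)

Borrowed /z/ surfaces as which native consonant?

/θ/ is closest: same manner (fricative), place distance 1 (alveolar→dental), voicing differs (+1); total 2. Next closest is /l/ at distance 4.

θ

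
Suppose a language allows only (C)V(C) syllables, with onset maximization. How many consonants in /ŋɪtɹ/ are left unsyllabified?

1

Syllabifying with onset maximization leaves /ɹ/ stranded (at most one coda consonant is licensed; onsets are limited to one consonant).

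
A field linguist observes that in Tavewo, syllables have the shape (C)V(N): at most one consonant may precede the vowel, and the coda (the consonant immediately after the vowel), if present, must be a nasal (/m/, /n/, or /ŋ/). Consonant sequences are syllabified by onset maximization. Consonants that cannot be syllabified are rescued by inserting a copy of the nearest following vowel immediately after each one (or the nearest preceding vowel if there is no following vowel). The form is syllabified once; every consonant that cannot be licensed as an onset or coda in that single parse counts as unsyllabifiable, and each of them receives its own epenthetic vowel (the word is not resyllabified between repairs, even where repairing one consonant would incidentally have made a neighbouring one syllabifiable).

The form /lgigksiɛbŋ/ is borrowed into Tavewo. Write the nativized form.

Under (C)V(N), the unsyllabifiable consonants are /l/, /g/, /k/, /b/, /ŋ/ (only a nasal (/m/, /n/, or /ŋ/) is licensed in coda position; onsets are limited to one consonant).
Each unlicensed consonant becomes the onset of a new syllable: /l/ → /li/, /g/ → /gi/, /k/ → /ki/, /b/ → /bɛ/, /ŋ/ → /ŋɛ/.

ligigikisiɛbɛŋɛ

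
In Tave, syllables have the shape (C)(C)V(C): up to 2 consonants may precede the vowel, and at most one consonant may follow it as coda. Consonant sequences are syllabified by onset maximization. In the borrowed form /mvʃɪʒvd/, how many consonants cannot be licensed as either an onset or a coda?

The consonants /m/, /v/, /d/ cannot be parsed into a legal (C)(C)V(C) syllable (at most one coda consonant is licensed; onsets may contain at most 2 consonants).

3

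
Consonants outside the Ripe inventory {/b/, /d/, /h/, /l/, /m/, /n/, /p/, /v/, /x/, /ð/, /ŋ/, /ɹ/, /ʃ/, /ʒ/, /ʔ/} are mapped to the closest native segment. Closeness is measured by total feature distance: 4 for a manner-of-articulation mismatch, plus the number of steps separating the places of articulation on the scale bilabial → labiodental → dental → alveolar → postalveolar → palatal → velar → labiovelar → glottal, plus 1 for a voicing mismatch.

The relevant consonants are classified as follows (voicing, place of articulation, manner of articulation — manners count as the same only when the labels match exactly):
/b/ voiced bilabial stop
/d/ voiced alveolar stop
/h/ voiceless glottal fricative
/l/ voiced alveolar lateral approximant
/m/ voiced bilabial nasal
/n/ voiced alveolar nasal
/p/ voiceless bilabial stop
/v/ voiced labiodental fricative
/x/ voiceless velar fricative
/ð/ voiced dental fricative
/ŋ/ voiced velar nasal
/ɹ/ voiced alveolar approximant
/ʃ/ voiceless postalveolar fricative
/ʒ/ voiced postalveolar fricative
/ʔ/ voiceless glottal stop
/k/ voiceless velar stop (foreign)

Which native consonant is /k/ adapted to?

/ʔ/ is closest: same manner (stop), place distance 2 (velar→glottal), same voicing; total 2. Next closest is /d/ at distance 4.

ʔ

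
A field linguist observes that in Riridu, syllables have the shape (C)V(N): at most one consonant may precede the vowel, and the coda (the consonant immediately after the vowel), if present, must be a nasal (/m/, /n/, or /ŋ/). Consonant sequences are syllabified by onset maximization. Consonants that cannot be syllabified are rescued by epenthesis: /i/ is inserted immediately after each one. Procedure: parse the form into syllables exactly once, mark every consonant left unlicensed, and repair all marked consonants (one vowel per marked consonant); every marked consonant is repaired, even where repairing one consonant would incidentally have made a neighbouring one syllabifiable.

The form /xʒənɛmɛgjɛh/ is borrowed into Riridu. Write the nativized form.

Under (C)V(N), the unsyllabifiable consonants are /x/, /g/, /h/ (only a nasal (/m/, /n/, or /ŋ/) is licensed in coda position; onsets are limited to one consonant).
Inserting the epenthetic vowel yields /x/ → /xi/, /g/ → /gi/, /h/ → /hi/.

xiʒənɛmɛgijɛhi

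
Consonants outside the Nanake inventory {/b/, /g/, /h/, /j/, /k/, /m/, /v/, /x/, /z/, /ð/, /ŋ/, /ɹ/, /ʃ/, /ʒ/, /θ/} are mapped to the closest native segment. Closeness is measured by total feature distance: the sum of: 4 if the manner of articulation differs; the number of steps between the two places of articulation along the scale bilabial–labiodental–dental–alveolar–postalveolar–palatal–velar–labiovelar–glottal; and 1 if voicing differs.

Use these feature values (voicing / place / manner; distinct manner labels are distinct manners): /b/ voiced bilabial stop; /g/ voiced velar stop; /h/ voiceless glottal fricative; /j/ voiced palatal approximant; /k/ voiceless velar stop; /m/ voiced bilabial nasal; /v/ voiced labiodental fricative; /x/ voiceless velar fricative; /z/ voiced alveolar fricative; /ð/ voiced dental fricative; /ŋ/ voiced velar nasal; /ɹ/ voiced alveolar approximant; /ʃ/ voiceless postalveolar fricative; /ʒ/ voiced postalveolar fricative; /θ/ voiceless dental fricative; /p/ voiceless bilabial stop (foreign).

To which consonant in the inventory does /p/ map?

b

/b/ is closest: same manner (stop), place distance 0 (bilabial→bilabial), voicing differs (+1); total 1. Next closest is /m/ at distance 5.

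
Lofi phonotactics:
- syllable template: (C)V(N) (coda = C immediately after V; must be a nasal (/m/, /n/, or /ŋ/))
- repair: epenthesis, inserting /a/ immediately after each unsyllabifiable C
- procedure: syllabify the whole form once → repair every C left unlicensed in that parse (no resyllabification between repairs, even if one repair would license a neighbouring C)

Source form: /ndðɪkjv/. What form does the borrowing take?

Under (C)V(N), the unsyllabifiable consonants are /n/, /d/, /k/, /j/, /v/ (only a nasal (/m/, /n/, or /ŋ/) is licensed in coda position; onsets are limited to one consonant).
Each unlicensed consonant becomes the onset of a new syllable: /n/ → /na/, /d/ → /da/, /k/ → /ka/, /j/ → /ja/, /v/ → /va/.

nadaðɪkajava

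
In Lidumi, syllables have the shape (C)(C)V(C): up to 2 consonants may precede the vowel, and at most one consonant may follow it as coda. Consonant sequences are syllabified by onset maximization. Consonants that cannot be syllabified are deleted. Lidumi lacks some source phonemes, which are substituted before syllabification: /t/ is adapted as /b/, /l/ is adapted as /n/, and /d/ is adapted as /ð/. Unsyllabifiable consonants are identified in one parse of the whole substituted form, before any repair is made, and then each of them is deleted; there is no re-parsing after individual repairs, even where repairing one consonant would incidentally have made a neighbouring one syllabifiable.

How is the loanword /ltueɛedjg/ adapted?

Substitution: /l/ → /n/, /t/ → /b/, /d/ → /ð/, giving /nbueɛeðjg/.
The consonants /j/, /g/ cannot be parsed into a legal (C)(C)V(C) syllable (at most one coda consonant is licensed; onsets may contain at most 2 consonants).
Deletion applies to /j/, /g/.

nbueɛeð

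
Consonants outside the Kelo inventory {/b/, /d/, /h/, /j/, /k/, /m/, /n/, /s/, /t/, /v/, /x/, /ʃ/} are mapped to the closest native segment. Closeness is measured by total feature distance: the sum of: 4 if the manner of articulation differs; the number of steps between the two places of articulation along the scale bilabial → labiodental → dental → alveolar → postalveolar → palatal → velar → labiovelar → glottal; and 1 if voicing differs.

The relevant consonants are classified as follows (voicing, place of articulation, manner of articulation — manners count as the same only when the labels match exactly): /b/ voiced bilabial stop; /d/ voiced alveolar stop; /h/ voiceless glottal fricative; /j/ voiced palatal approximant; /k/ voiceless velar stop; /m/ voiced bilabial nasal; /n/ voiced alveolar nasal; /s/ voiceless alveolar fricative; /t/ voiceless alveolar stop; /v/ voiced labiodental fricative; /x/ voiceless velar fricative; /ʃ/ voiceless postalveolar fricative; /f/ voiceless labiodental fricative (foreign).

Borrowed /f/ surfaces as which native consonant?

v

/v/ is closest: same manner (fricative), place distance 0 (labiodental→labiodental), voicing differs (+1); total 1. Next closest is /s/ at distance 2.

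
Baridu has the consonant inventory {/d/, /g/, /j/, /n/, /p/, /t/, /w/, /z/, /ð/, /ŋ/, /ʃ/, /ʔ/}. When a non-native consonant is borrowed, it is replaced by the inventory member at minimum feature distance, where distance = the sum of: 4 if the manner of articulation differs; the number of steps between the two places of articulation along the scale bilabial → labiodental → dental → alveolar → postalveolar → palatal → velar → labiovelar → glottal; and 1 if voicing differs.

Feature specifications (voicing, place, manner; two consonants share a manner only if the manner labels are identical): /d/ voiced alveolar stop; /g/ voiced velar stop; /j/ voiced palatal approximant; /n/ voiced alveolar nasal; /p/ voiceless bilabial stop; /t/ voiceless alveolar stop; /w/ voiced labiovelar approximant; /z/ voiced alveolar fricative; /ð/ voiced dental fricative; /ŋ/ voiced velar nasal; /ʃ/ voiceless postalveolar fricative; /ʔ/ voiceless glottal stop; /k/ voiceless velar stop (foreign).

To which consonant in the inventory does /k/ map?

g

/g/ is closest: same manner (stop), place distance 0 (velar→velar), voicing differs (+1); total 1. Next closest is /ʔ/ at distance 2.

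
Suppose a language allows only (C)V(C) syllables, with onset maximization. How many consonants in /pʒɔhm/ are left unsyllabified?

2

Syllabifying with onset maximization leaves /p/, /m/ stranded (at most one coda consonant is licensed; onsets are limited to one consonant).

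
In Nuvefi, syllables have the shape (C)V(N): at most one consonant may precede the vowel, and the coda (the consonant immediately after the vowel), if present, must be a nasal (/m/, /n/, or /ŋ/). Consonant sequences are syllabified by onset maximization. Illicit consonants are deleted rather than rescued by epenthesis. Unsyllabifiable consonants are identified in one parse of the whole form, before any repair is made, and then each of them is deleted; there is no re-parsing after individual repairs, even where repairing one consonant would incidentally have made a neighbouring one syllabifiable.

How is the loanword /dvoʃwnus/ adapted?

The consonants /d/, /ʃ/, /w/, /s/ cannot be parsed into a legal (C)V(N) syllable (only a nasal (/m/, /n/, or /ŋ/) is licensed in coda position; onsets are limited to one consonant).
Deleting the stranded consonants removes /d/, /ʃ/, /w/, /s/.

vonu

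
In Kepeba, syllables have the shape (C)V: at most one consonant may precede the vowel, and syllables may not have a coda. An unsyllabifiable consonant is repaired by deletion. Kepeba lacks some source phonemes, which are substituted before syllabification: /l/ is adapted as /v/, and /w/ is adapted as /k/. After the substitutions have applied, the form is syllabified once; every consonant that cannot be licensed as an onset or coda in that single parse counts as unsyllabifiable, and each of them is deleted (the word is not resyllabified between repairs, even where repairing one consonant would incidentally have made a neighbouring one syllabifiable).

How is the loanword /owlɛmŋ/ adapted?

ovɛ

Substitution: /w/ → /k/, /l/ → /v/, giving /okvɛmŋ/.
The consonants /k/, /m/, /ŋ/ cannot be parsed into a legal (C)V syllable (no codas are permitted; onsets are limited to one consonant).
Deletion applies to /k/, /m/, /ŋ/.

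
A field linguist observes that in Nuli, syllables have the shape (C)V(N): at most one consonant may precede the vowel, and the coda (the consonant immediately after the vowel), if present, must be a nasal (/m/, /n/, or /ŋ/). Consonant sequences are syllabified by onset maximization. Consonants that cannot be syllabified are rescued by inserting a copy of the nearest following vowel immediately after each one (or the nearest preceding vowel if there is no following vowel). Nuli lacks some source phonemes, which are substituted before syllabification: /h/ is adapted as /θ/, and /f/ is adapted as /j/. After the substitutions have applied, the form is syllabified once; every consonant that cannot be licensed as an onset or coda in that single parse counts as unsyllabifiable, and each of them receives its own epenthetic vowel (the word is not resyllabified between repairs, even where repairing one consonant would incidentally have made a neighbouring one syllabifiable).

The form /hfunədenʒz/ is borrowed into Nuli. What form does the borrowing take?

Substitution: /h/ → /θ/, /f/ → /j/, giving /θjunədenʒz/.
Syllabifying with onset maximization leaves /θ/, /ʒ/, /z/ stranded (only a nasal (/m/, /n/, or /ŋ/) is licensed in coda position; onsets are limited to one consonant).
Inserting the epenthetic vowel yields /θ/ → /θu/, /ʒ/ → /ʒe/, /z/ → /ze/.

θujunədenʒeze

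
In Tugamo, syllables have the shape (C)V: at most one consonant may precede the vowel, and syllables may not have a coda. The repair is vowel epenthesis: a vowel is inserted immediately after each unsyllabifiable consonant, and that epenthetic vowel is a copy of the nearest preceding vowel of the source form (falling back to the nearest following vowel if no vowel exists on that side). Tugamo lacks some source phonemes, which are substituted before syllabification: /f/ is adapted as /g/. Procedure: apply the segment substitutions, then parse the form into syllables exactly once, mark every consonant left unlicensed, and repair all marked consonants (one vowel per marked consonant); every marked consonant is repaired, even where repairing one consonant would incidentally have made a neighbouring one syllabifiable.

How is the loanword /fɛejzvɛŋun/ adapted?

Substitution: /f/ → /g/, giving /gɛejzvɛŋun/.
Under (C)V, the unsyllabifiable consonants are /j/, /z/, /n/ (no codas are permitted; onsets are limited to one consonant).
Inserting the epenthetic vowel yields /j/ → /je/, /z/ → /ze/, /n/ → /nu/.

gɛejezevɛŋunu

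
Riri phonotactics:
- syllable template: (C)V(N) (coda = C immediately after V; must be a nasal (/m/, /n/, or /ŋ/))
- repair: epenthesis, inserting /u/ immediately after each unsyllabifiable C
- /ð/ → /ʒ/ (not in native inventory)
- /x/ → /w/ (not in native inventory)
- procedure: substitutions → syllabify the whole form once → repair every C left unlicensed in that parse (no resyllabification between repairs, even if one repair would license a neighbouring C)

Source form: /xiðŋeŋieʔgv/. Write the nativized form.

wiʒuŋeŋieʔuguvu

Substitution: /x/ → /w/, /ð/ → /ʒ/, giving /wiʒŋeŋieʔgv/.
Under (C)V(N), the unsyllabifiable consonants are /ʒ/, /ʔ/, /g/, /v/ (only a nasal (/m/, /n/, or /ŋ/) is licensed in coda position; onsets are limited to one consonant).
Inserting the epenthetic vowel yields /ʒ/ → /ʒu/, /ʔ/ → /ʔu/, /g/ → /gu/, /v/ → /vu/.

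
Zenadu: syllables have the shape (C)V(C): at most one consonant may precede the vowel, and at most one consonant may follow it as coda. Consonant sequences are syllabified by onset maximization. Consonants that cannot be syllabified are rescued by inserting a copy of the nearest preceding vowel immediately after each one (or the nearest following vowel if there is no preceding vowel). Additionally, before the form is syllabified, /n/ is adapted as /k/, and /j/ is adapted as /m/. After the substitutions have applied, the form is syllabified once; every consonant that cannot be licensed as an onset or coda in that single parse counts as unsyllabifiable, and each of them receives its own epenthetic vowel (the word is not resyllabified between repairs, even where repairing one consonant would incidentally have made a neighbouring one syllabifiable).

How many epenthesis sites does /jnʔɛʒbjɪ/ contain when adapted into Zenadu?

3

After substitution the input is /mkʔɛʒbmɪ/.
The unsyllabifiable consonants are /m/, /k/, /b/; each receives one epenthetic vowel.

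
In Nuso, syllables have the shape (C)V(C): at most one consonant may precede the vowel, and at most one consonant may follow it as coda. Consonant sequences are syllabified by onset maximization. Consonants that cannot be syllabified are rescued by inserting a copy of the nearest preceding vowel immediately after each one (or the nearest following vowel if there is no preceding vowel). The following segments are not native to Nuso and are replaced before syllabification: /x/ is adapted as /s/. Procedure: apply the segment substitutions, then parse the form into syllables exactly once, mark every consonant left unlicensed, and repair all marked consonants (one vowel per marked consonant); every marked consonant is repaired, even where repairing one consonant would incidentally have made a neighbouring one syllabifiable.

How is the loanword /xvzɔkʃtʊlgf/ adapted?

sɔvɔzɔkʃɔtʊlgʊfʊ

Substitution: /x/ → /s/, giving /svzɔkʃtʊlgf/.
Syllabifying with onset maximization leaves /s/, /v/, /ʃ/, /g/, /f/ stranded (at most one coda consonant is licensed; onsets are limited to one consonant).
Each unlicensed consonant becomes the onset of a new syllable: /s/ → /sɔ/, /v/ → /vɔ/, /ʃ/ → /ʃɔ/, /g/ → /gʊ/, /f/ → /fʊ/.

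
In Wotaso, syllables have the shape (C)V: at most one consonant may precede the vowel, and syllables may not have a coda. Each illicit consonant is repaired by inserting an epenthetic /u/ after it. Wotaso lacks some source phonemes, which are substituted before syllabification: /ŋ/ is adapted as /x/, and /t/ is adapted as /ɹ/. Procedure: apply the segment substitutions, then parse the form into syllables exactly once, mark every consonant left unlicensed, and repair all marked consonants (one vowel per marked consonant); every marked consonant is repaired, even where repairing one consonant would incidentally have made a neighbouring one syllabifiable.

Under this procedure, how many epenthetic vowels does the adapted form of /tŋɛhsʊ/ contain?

2

After substitution the input is /ɹxɛhsʊ/.
The unsyllabifiable consonants are /ɹ/, /h/; each receives one epenthetic vowel.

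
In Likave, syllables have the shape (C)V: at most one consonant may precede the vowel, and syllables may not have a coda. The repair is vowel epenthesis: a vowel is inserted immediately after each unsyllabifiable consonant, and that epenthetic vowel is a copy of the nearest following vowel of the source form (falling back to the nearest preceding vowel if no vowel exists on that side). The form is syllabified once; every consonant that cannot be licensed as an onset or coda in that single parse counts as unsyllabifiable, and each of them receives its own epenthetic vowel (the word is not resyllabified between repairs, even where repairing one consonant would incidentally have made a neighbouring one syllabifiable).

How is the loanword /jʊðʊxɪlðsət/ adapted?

Syllabifying with onset maximization leaves /l/, /ð/, /t/ stranded (no codas are permitted; onsets are limited to one consonant).
Inserting the epenthetic vowel yields /l/ → /lə/, /ð/ → /ðə/, /t/ → /tə/.

jʊðʊxɪləðəsətə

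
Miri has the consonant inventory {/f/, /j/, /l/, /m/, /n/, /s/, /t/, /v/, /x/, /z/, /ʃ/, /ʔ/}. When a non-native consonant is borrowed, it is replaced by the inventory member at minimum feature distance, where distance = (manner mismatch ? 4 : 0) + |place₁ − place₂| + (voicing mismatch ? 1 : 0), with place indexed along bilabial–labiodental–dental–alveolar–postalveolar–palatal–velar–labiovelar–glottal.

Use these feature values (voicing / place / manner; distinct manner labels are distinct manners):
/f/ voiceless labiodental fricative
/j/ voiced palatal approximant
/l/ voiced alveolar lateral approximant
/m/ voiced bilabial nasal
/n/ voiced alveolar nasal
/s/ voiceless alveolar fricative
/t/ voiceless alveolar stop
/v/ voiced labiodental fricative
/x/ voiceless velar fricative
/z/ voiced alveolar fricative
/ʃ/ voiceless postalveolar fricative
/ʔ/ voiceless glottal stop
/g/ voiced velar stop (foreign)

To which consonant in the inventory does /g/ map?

/ʔ/ is closest: same manner (stop), place distance 2 (velar→glottal), voicing differs (+1); total 3. Next closest is /t/ at distance 4.

ʔ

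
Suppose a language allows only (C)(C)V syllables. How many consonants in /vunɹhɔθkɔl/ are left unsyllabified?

2

Syllabifying with onset maximization leaves /n/, /l/ stranded (no codas are permitted; onsets may contain at most 2 consonants).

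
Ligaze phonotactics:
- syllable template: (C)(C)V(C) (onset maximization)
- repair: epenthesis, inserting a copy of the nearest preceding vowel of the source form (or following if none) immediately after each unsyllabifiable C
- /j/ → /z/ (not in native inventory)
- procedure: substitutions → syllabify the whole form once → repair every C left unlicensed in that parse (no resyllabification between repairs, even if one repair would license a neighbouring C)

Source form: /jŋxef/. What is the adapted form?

Substitution: /j/ → /z/, giving /zŋxef/.
Under (C)(C)V(C), the unsyllabifiable consonants are /z/ (at most one coda consonant is licensed; onsets may contain at most 2 consonants).
Inserting the epenthetic vowel yields /z/ → /ze/.

zeŋxef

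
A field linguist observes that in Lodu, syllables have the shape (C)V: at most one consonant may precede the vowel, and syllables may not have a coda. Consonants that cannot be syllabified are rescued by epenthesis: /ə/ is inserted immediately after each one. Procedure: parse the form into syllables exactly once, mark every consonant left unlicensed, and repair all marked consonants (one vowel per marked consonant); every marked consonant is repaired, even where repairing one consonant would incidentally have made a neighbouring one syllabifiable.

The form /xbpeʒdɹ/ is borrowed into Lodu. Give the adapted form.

xəbəpeʒədəɹə

Syllabifying with onset maximization leaves /x/, /b/, /ʒ/, /d/, /ɹ/ stranded (no codas are permitted; onsets are limited to one consonant).
Epenthesis after each stranded consonant: /x/ → /xə/, /b/ → /bə/, /ʒ/ → /ʒə/, /d/ → /də/, /ɹ/ → /ɹə/.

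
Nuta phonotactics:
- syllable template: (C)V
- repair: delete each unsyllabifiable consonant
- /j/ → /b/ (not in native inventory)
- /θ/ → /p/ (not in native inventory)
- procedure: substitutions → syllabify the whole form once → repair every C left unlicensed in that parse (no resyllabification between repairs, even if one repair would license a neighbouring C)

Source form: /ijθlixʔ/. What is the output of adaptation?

ili

Substitution: /j/ → /b/, /θ/ → /p/, giving /ibplixʔ/.
The consonants /b/, /p/, /x/, /ʔ/ cannot be parsed into a legal (C)V syllable (no codas are permitted; onsets are limited to one consonant).
Deleting the stranded consonants removes /b/, /p/, /x/, /ʔ/.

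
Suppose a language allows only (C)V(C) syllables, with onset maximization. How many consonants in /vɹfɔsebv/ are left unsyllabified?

The consonants /v/, /ɹ/, /v/ cannot be parsed into a legal (C)V(C) syllable (at most one coda consonant is licensed; onsets are limited to one consonant).

3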